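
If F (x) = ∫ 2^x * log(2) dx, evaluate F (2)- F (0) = 3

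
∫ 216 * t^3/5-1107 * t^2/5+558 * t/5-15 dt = 54*t^4/5 - 369*t^3/5 + 279*t^2/5 - 15*t + C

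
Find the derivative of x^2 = 2*x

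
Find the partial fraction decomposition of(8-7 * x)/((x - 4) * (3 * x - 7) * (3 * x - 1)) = 17/(66*(3*x - 1)) + 5/(6*(3*x - 7)) - 4/(11*(x - 4))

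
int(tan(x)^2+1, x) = tan(x) + C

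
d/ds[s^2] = 2*s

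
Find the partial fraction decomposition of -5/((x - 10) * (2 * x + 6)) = 5/(26*(x + 3)) - 5/(26*(x - 10))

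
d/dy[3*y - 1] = 3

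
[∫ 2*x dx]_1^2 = 3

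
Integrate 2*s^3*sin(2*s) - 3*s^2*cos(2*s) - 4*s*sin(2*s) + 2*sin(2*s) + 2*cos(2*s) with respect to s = (-s^3 + 2*s - 1)*cos(2*s) + C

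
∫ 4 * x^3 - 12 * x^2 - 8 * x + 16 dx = x^4 - 4*x^3 - 4*x^2 + 16*x + C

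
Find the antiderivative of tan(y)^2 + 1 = tan(y) + C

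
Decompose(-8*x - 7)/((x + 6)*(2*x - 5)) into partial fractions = -54/(17*(2*x - 5)) - 41/(17*(x + 6))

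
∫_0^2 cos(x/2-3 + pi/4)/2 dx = cos(pi/4 + 2) - cos(pi/4 + 3)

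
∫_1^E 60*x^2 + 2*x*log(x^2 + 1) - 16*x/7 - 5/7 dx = -120/7 - 15*exp(2)/7 - 5*E/7 - 2*log(2) + (1 + exp(2))*log(1 + exp(2)) + 20*exp(3)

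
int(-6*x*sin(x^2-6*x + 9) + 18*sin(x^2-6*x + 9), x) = 3*cos((x - 3)^2) + C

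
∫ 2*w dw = w^2 + C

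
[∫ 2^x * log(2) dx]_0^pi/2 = -1 + 2^(pi/2)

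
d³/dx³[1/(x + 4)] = -6/(x^4 + 16*x^3 + 96*x^2 + 256*x + 256)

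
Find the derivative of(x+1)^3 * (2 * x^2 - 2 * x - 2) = 10*x^4 + 16*x^3 - 6*x^2 - 20*x - 8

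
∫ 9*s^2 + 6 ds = 3*s^3 + 6*s + C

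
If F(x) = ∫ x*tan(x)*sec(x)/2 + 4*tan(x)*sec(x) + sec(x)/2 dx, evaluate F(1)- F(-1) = sec(1)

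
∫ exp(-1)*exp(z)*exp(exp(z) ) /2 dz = exp(exp(z) - 1)/2 + C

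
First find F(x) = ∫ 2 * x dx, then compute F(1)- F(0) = 1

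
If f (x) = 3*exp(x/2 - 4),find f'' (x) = 3*exp(x/2 - 4)/4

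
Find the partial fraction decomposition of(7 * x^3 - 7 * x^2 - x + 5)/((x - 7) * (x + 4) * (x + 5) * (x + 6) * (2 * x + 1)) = -46/(10395*(2*x + 1)) - 1753/(286*(x + 6)) + 260/(27*(x + 5)) - 551/(154*(x + 4)) + 514/(6435*(x - 7))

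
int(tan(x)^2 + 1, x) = tan(x) + C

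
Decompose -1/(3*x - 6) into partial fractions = -1/(3*(x - 2))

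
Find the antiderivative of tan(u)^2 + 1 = tan(u) + C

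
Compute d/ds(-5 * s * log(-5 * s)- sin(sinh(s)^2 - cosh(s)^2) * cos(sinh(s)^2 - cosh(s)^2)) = -5*log(-s) - 5*log(5) - 5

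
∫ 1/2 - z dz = -z^2/2 + z/2 + C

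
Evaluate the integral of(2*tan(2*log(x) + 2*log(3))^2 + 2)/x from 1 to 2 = tan(2*log(6)) - tan(2*log(3))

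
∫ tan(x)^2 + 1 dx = tan(x) + C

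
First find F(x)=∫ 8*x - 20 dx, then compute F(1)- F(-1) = -40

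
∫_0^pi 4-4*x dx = 2 - 2*(-1 + pi)^2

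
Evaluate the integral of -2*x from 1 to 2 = -3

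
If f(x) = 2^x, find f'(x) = 2^x*log(2)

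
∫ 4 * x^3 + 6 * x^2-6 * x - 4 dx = x^4 + 2*x^3 - 3*x^2 - 4*x + C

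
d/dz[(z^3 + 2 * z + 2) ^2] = 6*z^5 + 16*z^3 + 12*z^2 + 8*z + 8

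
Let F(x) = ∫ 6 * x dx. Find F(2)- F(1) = 9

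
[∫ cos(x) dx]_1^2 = -sin(1) + sin(2)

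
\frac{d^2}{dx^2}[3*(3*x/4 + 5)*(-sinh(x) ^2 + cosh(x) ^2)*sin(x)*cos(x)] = -9*x*sin(2*x)/2 - 30*sin(2*x) + 9*cos(2*x)/2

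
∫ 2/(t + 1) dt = log(3*(t + 1)^2) + C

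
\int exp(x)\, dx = exp(x) + C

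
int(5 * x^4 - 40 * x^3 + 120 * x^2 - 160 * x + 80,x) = x^5 - 10*x^4 + 40*x^3 - 80*x^2 + 80*x + C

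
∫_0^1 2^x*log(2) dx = 1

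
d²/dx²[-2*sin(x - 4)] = 2*sin(x - 4)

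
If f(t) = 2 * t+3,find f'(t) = 2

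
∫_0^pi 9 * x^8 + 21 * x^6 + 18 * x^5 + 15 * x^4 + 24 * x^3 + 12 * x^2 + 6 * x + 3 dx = -1 + (1 + pi + pi^3)^3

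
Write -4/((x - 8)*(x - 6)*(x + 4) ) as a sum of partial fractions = -1/(30*(x + 4)) + 1/(5*(x - 6)) - 1/(6*(x - 8))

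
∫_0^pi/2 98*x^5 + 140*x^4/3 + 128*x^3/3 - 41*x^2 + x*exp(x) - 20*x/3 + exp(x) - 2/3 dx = -35*pi^3/8 - 5*pi^2/2 - 3*pi - 16/3 + pi*exp(pi/2)/2 + (pi + 4 + pi^2/2 + 7*pi^3/8)^2/3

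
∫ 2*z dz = z^2 + C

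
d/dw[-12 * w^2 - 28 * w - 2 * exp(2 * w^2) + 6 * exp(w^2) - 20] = -8*w*exp(2*w^2) + 12*w*exp(w^2) - 24*w - 28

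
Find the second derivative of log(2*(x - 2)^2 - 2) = (-2*x^2 + 8*x - 10)/(x^4 - 8*x^3 + 22*x^2 - 24*x + 9)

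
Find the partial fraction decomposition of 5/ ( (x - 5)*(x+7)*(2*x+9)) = -4/(19*(2*x + 9)) + 1/(12*(x + 7)) + 5/(228*(x - 5))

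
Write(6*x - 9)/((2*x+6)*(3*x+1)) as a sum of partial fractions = -33/(16*(3*x + 1)) + 27/(16*(x + 3))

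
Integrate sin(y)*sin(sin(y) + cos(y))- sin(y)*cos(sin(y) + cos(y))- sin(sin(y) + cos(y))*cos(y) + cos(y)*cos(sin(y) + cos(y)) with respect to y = sqrt(2)*sin(sqrt(2)*sin(y + pi/4) + pi/4) + C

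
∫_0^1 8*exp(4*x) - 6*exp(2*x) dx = -3*exp(2) + 1 + 2*exp(4)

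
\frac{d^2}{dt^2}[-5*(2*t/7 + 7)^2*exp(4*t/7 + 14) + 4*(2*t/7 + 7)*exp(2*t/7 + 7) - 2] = -320*t^2*exp(4*t/7 + 14)/2401 + 32*t*exp(2*t/7 + 7)/343 - 2560*t*exp(4*t/7 + 14)/343 + 144*exp(2*t/7 + 7)/49 - 5080*exp(4*t/7 + 14)/49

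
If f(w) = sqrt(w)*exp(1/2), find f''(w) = -exp(1/2)/(4*w^(3/2))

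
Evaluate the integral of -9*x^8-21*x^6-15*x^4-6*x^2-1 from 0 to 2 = -1010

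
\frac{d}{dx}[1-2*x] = -2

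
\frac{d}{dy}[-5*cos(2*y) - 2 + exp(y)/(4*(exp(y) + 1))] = (40*exp(2*y)*sin(2*y) + 80*exp(y)*sin(2*y) + exp(y) + 40*sin(2*y))/(4*exp(2*y) + 8*exp(y) + 4)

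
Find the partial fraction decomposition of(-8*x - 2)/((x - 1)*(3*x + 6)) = -14/(9*(x + 2)) - 10/(9*(x - 1))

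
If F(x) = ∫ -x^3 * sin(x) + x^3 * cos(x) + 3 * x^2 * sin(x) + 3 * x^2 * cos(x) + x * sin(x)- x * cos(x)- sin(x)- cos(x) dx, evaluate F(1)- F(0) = 0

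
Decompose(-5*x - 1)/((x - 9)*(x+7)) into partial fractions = -17/(8*(x + 7)) - 23/(8*(x - 9))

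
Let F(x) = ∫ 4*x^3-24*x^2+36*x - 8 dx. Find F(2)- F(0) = 8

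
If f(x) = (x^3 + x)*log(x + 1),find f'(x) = (3*x^3*log(x + 1) + x^3 + 3*x^2*log(x + 1) + x*log(x + 1) + x + log(x + 1))/(x + 1)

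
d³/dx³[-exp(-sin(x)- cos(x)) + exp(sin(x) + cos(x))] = 2*(-3*exp(2*sin(x) + 2*cos(x))*sin(x + pi/4) - sqrt(2)*exp(2*sin(x))*exp(2*cos(x))*sin(x)*cos(x) - sqrt(2)*sin(x)*cos(x) + 3*sin(x + pi/4))*exp(-sqrt(2)*sin(x + pi/4))*cos(x + pi/4)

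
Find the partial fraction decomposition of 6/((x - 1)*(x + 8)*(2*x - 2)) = 1/(27*(x + 8)) - 1/(27*(x - 1)) + 1/(3*(x - 1)^2)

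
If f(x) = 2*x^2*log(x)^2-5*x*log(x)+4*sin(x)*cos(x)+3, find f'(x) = 4*x*log(x)^2 + 4*x*log(x) - 5*log(x) - 8*sin(x)^2 - 1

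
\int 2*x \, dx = x^2 + C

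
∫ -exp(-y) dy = exp(-y) + C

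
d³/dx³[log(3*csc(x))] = -2*cos(x)/sin(x)^3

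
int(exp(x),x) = exp(x) + C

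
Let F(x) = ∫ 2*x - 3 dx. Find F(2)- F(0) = -2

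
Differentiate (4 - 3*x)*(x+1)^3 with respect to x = -12*x^3 - 15*x^2 + 6*x + 9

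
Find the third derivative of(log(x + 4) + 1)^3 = (6*log(x + 4)^2 - 6*log(x + 4) - 6)/(x^3 + 12*x^2 + 48*x + 64)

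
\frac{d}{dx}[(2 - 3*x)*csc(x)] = 3*x*cot(x)*csc(x) - 2*cot(x)*csc(x) - 3*csc(x)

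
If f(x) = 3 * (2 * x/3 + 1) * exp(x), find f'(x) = 2*x*exp(x) + 5*exp(x)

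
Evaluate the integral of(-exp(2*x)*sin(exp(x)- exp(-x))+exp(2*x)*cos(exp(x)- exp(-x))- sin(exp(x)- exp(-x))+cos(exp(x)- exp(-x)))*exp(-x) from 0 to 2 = -1 + cos(-exp(2) + exp(-2)) - sin(-exp(2) + exp(-2))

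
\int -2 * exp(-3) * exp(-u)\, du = 2*exp(-u - 3) + C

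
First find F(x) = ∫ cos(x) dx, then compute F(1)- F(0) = sin(1)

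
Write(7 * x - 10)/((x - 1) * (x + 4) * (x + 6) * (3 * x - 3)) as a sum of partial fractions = 26/(147*(x + 6)) - 19/(75*(x + 4)) + 281/(3675*(x - 1)) - 1/(35*(x - 1)^2)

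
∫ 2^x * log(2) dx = 2^x + C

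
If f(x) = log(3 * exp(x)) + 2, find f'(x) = 1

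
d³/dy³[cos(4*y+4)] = 64*sin(4*y + 4)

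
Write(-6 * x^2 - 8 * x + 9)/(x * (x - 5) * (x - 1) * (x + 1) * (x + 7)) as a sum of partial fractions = -229/(4032*(x + 7)) - 11/(72*(x + 1)) + 5/(64*(x - 1)) - 181/(1440*(x - 5)) + 9/(35*x)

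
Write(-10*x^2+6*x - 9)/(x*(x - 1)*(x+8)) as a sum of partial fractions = -697/(72*(x + 8)) - 13/(9*(x - 1)) + 9/(8*x)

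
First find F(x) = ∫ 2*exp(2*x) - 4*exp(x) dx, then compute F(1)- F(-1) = -(-2 + exp(-1))^2 + (-2 + E)^2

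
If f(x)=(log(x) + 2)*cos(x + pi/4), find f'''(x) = (x^3*log(x)*sin(x + pi/4) + 2*x^3*sin(x + pi/4) - 3*x^2*cos(x + pi/4) + 3*x*sin(x + pi/4) + 2*cos(x + pi/4))/x^3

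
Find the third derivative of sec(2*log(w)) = 4*(-sin(2*log(w))/cos(2*log(w)) + 12*sin(2*log(w))/cos(2*log(w))^3 + 3 - 6/cos(2*log(w))^2)/(w^3*cos(2*log(w)))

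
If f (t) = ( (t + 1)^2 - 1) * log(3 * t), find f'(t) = 2*t*log(t) + t + 2*t*log(3) + 2*log(t) + 2 + 2*log(3)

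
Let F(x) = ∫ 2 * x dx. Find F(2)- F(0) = 4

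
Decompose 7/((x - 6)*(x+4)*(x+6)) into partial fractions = 7/(24*(x + 6)) - 7/(20*(x + 4)) + 7/(120*(x - 6))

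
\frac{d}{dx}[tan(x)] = cos(x)^(-2)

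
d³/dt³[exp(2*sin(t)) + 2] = 2*(-3*sin(2*t) + 2*cos(t) + cos(3*t))*exp(2*sin(t))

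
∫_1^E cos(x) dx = -sin(1) + sin(E)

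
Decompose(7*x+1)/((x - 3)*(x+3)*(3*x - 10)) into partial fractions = 219/(19*(3*x - 10)) - 10/(57*(x + 3)) - 11/(3*(x - 3))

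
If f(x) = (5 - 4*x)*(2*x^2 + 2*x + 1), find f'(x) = -24*x^2 + 4*x + 6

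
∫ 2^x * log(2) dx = 2^x + C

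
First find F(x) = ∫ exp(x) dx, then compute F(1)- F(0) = -1 + E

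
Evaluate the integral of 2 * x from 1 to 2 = 3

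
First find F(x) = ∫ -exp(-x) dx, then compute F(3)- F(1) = -exp(-1) + exp(-3)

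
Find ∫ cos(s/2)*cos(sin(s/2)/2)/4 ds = sin(sin(s/2)/2) + C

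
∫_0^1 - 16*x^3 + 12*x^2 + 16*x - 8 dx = 0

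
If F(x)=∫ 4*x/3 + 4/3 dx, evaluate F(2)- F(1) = 10/3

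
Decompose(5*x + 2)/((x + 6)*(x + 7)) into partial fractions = 33/(x + 7) - 28/(x + 6)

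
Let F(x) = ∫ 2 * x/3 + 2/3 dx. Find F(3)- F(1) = 4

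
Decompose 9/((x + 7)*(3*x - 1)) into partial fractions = 27/(22*(3*x - 1)) - 9/(22*(x + 7))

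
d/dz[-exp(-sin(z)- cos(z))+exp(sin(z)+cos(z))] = sqrt(2)*(exp(2*sin(z))*exp(2*cos(z)) + 1)*exp(-sqrt(2)*sin(z + pi/4))*cos(z + pi/4)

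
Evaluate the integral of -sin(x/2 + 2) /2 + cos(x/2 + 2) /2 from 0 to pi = -2*sin(2)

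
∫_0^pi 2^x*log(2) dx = -1 + 2^pi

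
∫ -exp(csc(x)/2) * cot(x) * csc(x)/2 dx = exp(csc(x)/2) + C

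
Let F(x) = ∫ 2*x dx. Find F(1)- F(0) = 1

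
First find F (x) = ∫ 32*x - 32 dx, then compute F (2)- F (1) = 16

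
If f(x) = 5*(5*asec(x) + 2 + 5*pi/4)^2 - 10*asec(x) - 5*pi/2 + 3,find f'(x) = (500*asec(x) + 180 + 125*pi)/(2*x^2*sqrt(1 - 1/x^2))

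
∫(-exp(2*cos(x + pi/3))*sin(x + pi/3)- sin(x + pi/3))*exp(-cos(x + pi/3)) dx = 2*sinh(cos(x + pi/3)) + C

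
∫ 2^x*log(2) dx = 2^x + C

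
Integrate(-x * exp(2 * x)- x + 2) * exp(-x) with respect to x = -2*(x - 1)*sinh(x) + C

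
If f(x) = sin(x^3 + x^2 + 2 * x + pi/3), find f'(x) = (3*x^2 + 2*x + 2)*cos(x^3 + x^2 + 2*x + pi/3)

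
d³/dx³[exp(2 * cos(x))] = 2*(-4*sin(x)^2 + 6*cos(x) + 1)*exp(2*cos(x))*sin(x)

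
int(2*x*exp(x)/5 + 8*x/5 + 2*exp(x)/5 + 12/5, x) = 2*x*(2*x + exp(x) + 6)/5 + C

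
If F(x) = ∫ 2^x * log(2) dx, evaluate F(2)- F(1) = 2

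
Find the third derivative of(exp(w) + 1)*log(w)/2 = (w^3*exp(w)*log(w) + 3*w^2*exp(w) - 3*w*exp(w) + 2*exp(w) + 2)/(2*w^3)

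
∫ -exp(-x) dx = exp(-x) + C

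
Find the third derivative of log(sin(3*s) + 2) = 54*(sin(3*s) - 1)*cos(3*s)/(sin(3*s) + 2)^3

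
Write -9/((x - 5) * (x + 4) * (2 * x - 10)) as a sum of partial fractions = -1/(18*(x + 4)) + 1/(18*(x - 5)) - 1/(2*(x - 5)^2)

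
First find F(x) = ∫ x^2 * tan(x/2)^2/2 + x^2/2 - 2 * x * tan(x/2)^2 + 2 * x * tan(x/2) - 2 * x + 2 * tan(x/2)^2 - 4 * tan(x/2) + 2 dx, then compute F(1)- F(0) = tan(1/2)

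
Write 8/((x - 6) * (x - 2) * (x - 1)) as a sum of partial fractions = 8/(5*(x - 1)) - 2/(x - 2) + 2/(5*(x - 6))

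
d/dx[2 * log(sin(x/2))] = 1/tan(x/2)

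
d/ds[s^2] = 2*s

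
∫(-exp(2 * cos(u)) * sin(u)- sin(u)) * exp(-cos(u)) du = 2*sinh(cos(u)) + C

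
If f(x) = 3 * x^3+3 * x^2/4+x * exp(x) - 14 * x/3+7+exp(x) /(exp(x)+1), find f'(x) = (54*x^2*exp(2*x) + 108*x^2*exp(x) + 54*x^2 + 6*x*exp(3*x) + 21*x*exp(2*x) + 24*x*exp(x) + 9*x + 6*exp(3*x) - 16*exp(2*x) - 44*exp(x) - 28)/(6*exp(2*x) + 12*exp(x) + 6)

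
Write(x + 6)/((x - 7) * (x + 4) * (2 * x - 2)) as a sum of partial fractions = 1/(55*(x + 4)) - 7/(60*(x - 1)) + 13/(132*(x - 7))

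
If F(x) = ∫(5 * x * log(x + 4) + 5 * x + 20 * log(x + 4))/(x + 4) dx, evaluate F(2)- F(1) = -5*log(5) + 10*log(6)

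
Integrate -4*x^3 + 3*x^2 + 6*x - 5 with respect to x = -x^4 + x^3 + 3*x^2 - 5*x + C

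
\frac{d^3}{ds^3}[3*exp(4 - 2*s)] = -24*exp(4 - 2*s)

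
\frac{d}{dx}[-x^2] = -2*x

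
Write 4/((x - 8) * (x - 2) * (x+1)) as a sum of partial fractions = 4/(27*(x + 1)) - 2/(9*(x - 2)) + 2/(27*(x - 8))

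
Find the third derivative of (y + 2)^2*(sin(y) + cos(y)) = y^2*sin(y) - y^2*cos(y) - 2*y*sin(y) - 10*y*cos(y) - 14*sin(y) - 10*cos(y)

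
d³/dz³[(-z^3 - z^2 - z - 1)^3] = -504*z^6 - 1008*z^5 - 1260*z^4 - 1200*z^3 - 720*z^2 - 288*z - 60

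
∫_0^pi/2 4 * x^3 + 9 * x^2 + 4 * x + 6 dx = (pi/2 + 3)*(pi + pi^3/8)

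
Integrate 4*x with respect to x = 2*x^2 + C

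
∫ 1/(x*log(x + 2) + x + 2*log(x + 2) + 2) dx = log(log(x + 2) + 1) + C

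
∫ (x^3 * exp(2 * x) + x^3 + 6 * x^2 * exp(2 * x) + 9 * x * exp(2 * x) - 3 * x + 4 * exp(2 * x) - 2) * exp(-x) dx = 2*(x + 1)^3*sinh(x) + C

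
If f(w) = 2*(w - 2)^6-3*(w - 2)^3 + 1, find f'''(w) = 240*w^3 - 1440*w^2 + 2880*w - 1938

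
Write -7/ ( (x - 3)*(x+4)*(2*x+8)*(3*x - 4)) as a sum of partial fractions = 189/(2560*(3*x - 4)) - 37/(3584*(x + 4)) - 1/(32*(x + 4)^2) - 1/(70*(x - 3))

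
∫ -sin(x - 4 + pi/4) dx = cos(x - 4 + pi/4) + C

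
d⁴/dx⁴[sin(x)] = sin(x)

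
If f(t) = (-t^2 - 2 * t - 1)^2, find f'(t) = 4*t^3 + 12*t^2 + 12*t + 4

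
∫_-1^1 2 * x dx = 0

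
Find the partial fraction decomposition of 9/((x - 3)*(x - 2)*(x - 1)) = 9/(2*(x - 1)) - 9/(x - 2) + 9/(2*(x - 3))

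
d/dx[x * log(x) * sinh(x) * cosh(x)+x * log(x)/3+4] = x*log(x)*cosh(2*x) + log(x)*sinh(2*x)/2 + log(x)/3 + sinh(2*x)/2 + 1/3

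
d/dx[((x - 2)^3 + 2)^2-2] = 6*x^5 - 60*x^4 + 240*x^3 - 468*x^2 + 432*x - 144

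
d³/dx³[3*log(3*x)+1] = 6/x^3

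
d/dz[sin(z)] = cos(z)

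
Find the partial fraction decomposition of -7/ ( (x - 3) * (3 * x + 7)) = 21/(16*(3*x + 7)) - 7/(16*(x - 3))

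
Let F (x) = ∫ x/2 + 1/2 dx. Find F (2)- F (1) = 5/4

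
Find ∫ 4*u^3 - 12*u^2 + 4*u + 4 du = u^4 - 4*u^3 + 2*u^2 + 4*u + C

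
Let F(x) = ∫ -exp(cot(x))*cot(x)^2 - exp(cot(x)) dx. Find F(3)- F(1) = -exp(cot(1)) + exp(cot(3))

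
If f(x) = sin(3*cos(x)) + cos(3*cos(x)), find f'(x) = -3*sqrt(2)*sin(x)*cos(3*cos(x) + pi/4)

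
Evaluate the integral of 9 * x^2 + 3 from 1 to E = -6 + 3*E + 3*exp(3)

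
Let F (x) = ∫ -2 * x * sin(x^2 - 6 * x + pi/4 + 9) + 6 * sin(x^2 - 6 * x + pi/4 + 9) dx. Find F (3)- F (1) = -cos(pi/4 + 4) + sqrt(2)/2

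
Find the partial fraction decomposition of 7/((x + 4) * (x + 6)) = -7/(2*(x + 6)) + 7/(2*(x + 4))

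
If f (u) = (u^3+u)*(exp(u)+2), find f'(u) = u^3*exp(u) + 3*u^2*exp(u) + 6*u^2 + u*exp(u) + exp(u) + 2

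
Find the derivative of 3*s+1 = 3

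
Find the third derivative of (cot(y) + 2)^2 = -24*cot(y)^5 - 24*cot(y)^4 - 40*cot(y)^3 - 32*cot(y)^2 - 16*cot(y) - 8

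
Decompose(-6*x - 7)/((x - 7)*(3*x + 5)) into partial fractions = -9/(26*(3*x + 5)) - 49/(26*(x - 7))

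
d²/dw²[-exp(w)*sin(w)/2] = -exp(w)*cos(w)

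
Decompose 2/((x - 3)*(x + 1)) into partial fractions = -1/(2*(x + 1)) + 1/(2*(x - 3))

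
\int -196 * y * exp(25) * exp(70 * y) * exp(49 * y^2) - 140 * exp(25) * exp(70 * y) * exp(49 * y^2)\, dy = -2*exp((7*y + 5)^2) + C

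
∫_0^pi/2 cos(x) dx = 1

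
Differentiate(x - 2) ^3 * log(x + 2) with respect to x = (3*x^3*log(x + 2) + x^3 - 6*x^2*log(x + 2) - 6*x^2 - 12*x*log(x + 2) + 12*x + 24*log(x + 2) - 8)/(x + 2)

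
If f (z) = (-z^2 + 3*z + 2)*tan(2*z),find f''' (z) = -48*z^2*tan(2*z)^4 - 64*z^2*tan(2*z)^2 - 16*z^2 + 144*z*tan(2*z)^4 - 48*z*tan(2*z)^3 + 192*z*tan(2*z)^2 - 48*z*tan(2*z) + 48*z + 96*tan(2*z)^4 + 72*tan(2*z)^3 + 116*tan(2*z)^2 + 72*tan(2*z) + 20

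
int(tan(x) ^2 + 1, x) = tan(x) + C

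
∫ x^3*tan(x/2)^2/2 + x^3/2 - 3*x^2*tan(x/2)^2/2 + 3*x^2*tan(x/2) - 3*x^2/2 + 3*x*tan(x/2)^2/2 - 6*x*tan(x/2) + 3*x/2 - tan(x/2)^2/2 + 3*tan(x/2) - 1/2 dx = (x - 1)^3*tan(x/2) + C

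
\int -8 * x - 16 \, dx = -4*x^2 - 16*x + C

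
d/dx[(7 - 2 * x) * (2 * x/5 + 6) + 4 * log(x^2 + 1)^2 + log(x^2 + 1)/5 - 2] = (-8*x^3 - 46*x^2 + 80*x*log(x^2 + 1) - 6*x - 46)/(5*x^2 + 5)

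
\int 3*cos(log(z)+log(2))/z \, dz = 3*sin(log(2*z)) + C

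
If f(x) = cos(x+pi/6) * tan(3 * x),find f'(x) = -sin(x + pi/6)*tan(3*x) + 3*cos(x + pi/6)/cos(3*x)^2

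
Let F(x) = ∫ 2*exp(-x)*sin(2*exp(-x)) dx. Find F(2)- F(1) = -cos(2*exp(-1)) + cos(2*exp(-2))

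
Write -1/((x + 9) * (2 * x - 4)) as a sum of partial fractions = 1/(22*(x + 9)) - 1/(22*(x - 2))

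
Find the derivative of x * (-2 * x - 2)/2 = -2*x - 1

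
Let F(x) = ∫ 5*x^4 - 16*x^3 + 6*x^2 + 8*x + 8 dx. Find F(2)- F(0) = 16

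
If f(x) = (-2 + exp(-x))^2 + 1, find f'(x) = (4*exp(x) - 2)*exp(-2*x)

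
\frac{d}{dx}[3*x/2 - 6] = 3/2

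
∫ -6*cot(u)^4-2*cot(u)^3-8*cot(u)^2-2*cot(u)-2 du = (sin(u) + 2*cos(u))/sin(u)^3 + C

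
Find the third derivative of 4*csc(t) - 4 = 4*(1 - 6/sin(t)^2)*cos(t)/sin(t)^2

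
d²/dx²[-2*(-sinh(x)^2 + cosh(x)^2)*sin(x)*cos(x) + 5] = 4*sin(2*x)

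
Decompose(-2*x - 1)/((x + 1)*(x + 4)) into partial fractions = -7/(3*(x + 4)) + 1/(3*(x + 1))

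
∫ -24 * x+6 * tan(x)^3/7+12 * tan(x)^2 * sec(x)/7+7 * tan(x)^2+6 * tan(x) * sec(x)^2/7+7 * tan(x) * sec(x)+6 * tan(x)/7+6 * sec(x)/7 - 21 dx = -12*x^2 - 28*x + 3*(tan(x) + sec(x))^2/7 + 7*tan(x) + 7*sec(x) + C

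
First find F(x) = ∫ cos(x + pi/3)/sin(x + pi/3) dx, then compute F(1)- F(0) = log(sin(1 + pi/3)) - log(sqrt(3)/2)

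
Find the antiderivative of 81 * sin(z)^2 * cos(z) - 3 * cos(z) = 27*sin(z)^3 - 3*sin(z) + C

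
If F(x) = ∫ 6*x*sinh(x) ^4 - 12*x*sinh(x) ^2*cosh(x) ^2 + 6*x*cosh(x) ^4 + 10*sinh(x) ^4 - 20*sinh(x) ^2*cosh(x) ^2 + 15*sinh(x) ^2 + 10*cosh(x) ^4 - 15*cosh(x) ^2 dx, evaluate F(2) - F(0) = 2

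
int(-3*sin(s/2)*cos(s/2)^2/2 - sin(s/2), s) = (cos(s) + 5)*cos(s/2)/2 + C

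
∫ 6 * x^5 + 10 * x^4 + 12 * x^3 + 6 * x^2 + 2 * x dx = x^6 + 2*x^5 + 3*x^4 + 2*x^3 + x^2 + C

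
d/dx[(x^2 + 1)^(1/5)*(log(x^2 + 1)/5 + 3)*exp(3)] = (2*x*exp(3)*log(x^2 + 1) + 40*x*exp(3))/(25*(x^2 + 1)^(4/5))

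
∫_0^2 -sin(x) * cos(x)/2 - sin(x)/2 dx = -1/2 + cos(2)/2 - sin(2)^2/4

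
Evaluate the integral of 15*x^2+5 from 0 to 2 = 50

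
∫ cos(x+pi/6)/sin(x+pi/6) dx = log(sin(x + pi/6)) + C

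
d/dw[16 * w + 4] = 16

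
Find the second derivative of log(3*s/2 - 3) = -1/(s^2 - 4*s + 4)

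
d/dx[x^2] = 2*x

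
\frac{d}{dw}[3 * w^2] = 6*w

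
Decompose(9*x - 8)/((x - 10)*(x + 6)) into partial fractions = 31/(8*(x + 6)) + 41/(8*(x - 10))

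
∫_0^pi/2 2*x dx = pi^2/4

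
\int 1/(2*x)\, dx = log(x)/2 + C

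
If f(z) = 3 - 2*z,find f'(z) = -2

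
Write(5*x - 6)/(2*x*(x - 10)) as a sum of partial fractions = 11/(5*(x - 10)) + 3/(10*x)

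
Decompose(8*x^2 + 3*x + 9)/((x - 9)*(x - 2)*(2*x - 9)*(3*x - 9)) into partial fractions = -164/(45*(2*x - 9)) - 47/(105*(x - 2)) + 5/(3*(x - 3)) + 38/(63*(x - 9))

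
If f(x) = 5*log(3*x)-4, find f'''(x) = 10/x^3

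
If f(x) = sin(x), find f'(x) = cos(x)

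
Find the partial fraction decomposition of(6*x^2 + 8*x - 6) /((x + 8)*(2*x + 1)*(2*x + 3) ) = 9/(26*(2*x + 3)) - 17/(30*(2*x + 1)) + 314/(195*(x + 8))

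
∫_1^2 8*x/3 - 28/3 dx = -16/3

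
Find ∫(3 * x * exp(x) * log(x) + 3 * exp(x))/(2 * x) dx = 3*exp(x)*log(x)/2 + C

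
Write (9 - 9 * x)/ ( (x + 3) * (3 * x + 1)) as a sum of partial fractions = 9/(2*(3*x + 1)) - 9/(2*(x + 3))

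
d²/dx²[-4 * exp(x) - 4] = -4*exp(x)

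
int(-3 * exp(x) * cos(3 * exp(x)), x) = -sin(3*exp(x)) + C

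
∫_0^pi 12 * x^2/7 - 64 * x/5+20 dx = -32*pi^2/5 + 4*pi^3/7 + 20*pi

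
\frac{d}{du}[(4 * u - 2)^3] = 192*u^2 - 192*u + 48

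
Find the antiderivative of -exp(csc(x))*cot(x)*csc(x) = exp(csc(x)) + C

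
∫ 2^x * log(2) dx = 2^x + C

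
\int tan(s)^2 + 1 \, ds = tan(s) + C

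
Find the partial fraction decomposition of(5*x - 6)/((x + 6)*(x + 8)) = 23/(x + 8) - 18/(x + 6)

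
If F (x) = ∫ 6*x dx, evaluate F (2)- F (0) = 12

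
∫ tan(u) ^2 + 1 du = tan(u) + C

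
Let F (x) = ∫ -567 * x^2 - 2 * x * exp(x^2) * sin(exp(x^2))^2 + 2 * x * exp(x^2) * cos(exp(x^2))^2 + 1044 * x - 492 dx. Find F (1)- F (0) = -159 - sin(2)/2 + sin(2*E)/2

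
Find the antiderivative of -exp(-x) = exp(-x) + C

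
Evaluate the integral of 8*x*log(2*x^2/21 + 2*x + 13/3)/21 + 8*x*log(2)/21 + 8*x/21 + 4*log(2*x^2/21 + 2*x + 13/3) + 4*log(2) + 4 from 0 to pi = -26*log(26/3)/3 + (4*pi^2/21 + 26/3 + 4*pi)*log(4*pi^2/21 + 26/3 + 4*pi)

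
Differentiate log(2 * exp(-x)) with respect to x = -1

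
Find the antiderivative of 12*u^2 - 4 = 4*u^3 - 4*u + C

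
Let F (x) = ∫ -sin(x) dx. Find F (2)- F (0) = -1 + cos(2)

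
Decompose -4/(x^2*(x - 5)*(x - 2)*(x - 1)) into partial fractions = -1/(x - 1) + 1/(3*(x - 2)) - 1/(75*(x - 5)) + 17/(25*x) + 2/(5*x^2)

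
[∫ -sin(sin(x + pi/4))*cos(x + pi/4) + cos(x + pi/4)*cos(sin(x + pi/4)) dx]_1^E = -sin(sin(pi/4 + 1)) - cos(sin(pi/4 + 1)) + sin(sin(pi/4 + E)) + cos(sin(pi/4 + E))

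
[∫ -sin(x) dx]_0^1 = -1 + cos(1)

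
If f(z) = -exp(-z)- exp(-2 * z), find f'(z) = (exp(z) + 2)*exp(-2*z)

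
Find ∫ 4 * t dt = 2*t^2 + C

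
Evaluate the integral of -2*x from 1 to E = 1 - exp(2)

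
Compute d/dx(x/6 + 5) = 1/6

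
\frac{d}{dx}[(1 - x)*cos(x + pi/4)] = x*sin(x + pi/4) - sqrt(2)*cos(x)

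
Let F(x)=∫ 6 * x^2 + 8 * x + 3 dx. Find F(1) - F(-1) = 10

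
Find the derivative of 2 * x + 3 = 2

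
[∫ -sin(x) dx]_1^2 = -cos(1) + cos(2)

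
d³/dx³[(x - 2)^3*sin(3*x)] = -27*x^3*cos(3*x) - 81*x^2*sin(3*x) + 162*x^2*cos(3*x) + 324*x*sin(3*x) - 270*x*cos(3*x) - 318*sin(3*x) + 108*cos(3*x)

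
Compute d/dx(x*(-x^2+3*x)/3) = -x^2 + 2*x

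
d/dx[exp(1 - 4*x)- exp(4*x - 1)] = (-4*exp(8*x - 2) - 4)*exp(1 - 4*x)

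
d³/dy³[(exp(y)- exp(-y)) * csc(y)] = 2*sqrt(2)*(-exp(2*y)*sin(y + pi/4) - 3*exp(2*y)*cos(y + pi/4)/sin(y)^2 + cos(y + pi/4) + 3*sin(y + pi/4)/sin(y)^2)*exp(-y)/sin(y)^2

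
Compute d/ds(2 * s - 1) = 2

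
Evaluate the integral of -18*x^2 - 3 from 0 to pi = -6*pi^3 - 3*pi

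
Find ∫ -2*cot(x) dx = 2*log(csc(x)) + C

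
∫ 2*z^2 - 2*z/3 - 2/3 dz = 2*z^3/3 - z^2/3 - 2*z/3 + C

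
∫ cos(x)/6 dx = sin(x)/6 + C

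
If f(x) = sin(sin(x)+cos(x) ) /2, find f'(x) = sqrt(2)*cos(sqrt(2)*sin(x + pi/4))*cos(x + pi/4)/2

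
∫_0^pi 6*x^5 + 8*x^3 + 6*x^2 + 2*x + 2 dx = -1 + (1 + pi + pi^3)^2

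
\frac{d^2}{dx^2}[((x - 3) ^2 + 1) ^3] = 30*x^4 - 360*x^3 + 1656*x^2 - 3456*x + 2760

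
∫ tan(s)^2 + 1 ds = tan(s) + C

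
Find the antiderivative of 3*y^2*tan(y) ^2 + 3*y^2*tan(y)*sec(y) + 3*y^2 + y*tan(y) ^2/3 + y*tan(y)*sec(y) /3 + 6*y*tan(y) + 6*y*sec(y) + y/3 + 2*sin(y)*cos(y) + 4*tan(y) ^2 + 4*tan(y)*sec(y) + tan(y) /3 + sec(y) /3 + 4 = 3*y^2*tan(y) + 3*y^2*sec(y) + y*tan(y)/3 + y*sec(y)/3 + sin(y)^2 + 4*tan(y) + 4*sec(y) + C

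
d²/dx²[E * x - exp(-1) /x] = -2*exp(-1)/x^3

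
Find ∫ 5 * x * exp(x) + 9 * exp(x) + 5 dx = (5*x + 4)*(exp(x) + 1) + C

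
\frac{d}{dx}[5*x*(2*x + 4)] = 20*x + 20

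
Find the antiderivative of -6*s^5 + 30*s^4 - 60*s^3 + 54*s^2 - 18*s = -s^6 + 6*s^5 - 15*s^4 + 18*s^3 - 9*s^2 + C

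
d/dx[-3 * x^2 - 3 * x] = -6*x - 3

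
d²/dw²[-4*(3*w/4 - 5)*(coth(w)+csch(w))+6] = (-3*w*cosh(w)^2 - 6*w*cosh(w) - 3*w + 6*sinh(w) + 3*sinh(2*w) + 20*cosh(w)^2 + 40*cosh(w) + 20)/sinh(w)^3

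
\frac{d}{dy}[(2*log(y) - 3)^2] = (8*log(y) - 12)/y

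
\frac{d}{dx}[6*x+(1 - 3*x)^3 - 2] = -81*x^2 + 54*x - 3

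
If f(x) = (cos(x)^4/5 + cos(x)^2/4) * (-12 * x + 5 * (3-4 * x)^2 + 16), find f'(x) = -36*x^2*sin(2*x) - 8*x^2*sin(4*x) + 8*x*(1 - cos(2*x))^2 + 297*x*sin(2*x)/5 + 66*x*sin(4*x)/5 + 52*x*cos(2*x) + 20*x - 33*(1 - cos(2*x))^2/5 - 549*sin(2*x)/20 - 61*sin(4*x)/10 - 429*cos(2*x)/10 - 33/2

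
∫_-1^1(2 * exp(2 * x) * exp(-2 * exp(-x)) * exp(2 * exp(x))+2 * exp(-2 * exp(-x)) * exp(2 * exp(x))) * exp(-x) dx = -exp(-2*E + 2*exp(-1)) + exp(-2*exp(-1) + 2*E)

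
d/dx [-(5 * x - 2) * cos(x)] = 5*x*sin(x) - 2*sin(x) - 5*cos(x)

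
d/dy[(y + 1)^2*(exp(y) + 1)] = y^2*exp(y) + 4*y*exp(y) + 2*y + 3*exp(y) + 2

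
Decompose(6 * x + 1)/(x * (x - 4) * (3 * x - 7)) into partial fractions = -27/(7*(3*x - 7)) + 5/(4*(x - 4)) + 1/(28*x)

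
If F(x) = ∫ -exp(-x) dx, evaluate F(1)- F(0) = -1 + exp(-1)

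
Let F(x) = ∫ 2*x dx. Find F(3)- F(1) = 8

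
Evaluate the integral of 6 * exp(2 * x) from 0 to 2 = 3*(-exp(-2) + exp(2))*exp(2)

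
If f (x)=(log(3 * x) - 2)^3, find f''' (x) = (6*log(x)^2 - 42*log(x) + 12*log(3)*log(x) - 42*log(3) + 6*log(3)^2 + 66)/x^3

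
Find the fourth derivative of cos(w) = cos(w)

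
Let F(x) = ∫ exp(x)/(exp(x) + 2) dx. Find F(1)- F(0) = -log(9) + log(6 + 3*E)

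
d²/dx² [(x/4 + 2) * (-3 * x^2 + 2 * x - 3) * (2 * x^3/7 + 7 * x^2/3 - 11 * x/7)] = -45*x^4/7 - 465*x^3/7 - 901*x^2/7 + 1219*x/14 - 535/14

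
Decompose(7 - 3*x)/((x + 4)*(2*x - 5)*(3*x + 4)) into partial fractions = -99/(184*(3*x + 4)) - 2/(299*(2*x - 5)) + 19/(104*(x + 4))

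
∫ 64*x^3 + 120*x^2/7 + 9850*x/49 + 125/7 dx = 16*x^4 + 40*x^3/7 + 4925*x^2/49 + 125*x/7 + C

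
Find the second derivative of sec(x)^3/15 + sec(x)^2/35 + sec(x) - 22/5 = (16*sin(x)^2/(5*cos(x)) + 29*cos(x)/5 - 8*cos(2*x)/35 - cos(3*x) + 16/35)/(cos(2*x) + 1)^2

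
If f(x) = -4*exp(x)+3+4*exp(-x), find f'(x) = (-4*exp(2*x) - 4)*exp(-x)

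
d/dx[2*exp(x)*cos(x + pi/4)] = -2*sqrt(2)*exp(x)*sin(x)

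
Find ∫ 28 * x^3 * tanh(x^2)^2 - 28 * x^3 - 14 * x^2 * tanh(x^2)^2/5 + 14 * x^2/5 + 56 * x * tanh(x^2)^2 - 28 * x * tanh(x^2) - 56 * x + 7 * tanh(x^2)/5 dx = -7*(10*x^2 - x + 20)*tanh(x^2)/5 + C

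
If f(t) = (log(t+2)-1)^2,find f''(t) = (4 - 2*log(t + 2))/(t^2 + 4*t + 4)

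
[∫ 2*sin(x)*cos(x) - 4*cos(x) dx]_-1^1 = -8*sin(1)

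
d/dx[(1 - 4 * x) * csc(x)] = 4*x*cot(x)*csc(x) - cot(x)*csc(x) - 4*csc(x)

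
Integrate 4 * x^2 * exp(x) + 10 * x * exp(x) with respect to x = 2*(2*x^2 + x - 1)*exp(x) + C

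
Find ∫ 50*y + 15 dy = 25*y^2 + 15*y + C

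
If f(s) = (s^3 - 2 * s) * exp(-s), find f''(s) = (s^3 - 6*s^2 + 4*s + 4)*exp(-s)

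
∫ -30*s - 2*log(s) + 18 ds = s*(-15*s - 2*log(s) + 20) + C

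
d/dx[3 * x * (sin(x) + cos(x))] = 3*sqrt(2)*(x*cos(x + pi/4) + sin(x + pi/4))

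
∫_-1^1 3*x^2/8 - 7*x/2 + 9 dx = 73/4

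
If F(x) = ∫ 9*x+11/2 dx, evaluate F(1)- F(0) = 10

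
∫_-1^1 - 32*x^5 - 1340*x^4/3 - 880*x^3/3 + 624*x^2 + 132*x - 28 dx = 544/3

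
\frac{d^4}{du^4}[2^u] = 2^u*log(2)^4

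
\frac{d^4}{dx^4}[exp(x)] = exp(x)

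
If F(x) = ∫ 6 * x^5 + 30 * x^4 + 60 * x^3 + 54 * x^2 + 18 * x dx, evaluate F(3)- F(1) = 3920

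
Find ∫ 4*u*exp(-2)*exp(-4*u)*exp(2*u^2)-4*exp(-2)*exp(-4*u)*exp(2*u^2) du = exp(2*(u - 1)^2 - 4) + C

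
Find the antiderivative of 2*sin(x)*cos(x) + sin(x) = -(cos(x) + 1)*cos(x) + C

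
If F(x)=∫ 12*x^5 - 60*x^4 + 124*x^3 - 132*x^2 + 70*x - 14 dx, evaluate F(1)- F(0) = -2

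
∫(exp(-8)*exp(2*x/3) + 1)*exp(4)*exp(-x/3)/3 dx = 2*sinh(x/3 - 4) + C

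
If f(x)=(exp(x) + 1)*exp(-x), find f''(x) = exp(-x)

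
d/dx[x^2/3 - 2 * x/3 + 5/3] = 2*x/3 - 2/3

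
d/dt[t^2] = 2*t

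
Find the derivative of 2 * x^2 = 4*x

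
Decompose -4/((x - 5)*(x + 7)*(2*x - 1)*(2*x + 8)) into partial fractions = 16/(1215*(2*x - 1)) + 1/(270*(x + 7)) - 2/(243*(x + 4)) - 1/(486*(x - 5))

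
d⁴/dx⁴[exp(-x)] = exp(-x)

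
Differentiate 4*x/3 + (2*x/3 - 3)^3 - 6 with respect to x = 8*x^2/9 - 8*x + 58/3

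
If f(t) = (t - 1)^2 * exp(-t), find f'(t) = (-t^2 + 4*t - 3)*exp(-t)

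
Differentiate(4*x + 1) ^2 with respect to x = 32*x + 8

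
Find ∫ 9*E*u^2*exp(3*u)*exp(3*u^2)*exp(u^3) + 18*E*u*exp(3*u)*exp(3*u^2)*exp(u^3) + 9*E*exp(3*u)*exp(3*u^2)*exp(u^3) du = 3*exp((u + 1)^3) + C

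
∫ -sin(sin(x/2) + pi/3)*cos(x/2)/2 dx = cos(sin(x/2) + pi/3) + C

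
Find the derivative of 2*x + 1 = 2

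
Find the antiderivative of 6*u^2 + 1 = 2*u^3 + u + C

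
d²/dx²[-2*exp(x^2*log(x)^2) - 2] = -8*x^2*exp(x^2*log(x)^2)*log(x)^4 - 16*x^2*exp(x^2*log(x)^2)*log(x)^3 - 8*x^2*exp(x^2*log(x)^2)*log(x)^2 - 4*exp(x^2*log(x)^2)*log(x)^2 - 12*exp(x^2*log(x)^2)*log(x) - 4*exp(x^2*log(x)^2)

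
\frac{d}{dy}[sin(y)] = cos(y)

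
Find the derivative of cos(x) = -sin(x)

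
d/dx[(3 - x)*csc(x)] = x*cot(x)*csc(x) - 3*cot(x)*csc(x) - csc(x)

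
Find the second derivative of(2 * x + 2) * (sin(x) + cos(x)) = -2*x*sin(x) - 2*x*cos(x) - 6*sin(x) + 2*cos(x)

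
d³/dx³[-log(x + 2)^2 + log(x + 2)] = (8 - 4*log(x + 2))/(x^3 + 6*x^2 + 12*x + 8)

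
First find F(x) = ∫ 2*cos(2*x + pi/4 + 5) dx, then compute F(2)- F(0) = sin(pi/4 + 9) - sin(pi/4 + 5)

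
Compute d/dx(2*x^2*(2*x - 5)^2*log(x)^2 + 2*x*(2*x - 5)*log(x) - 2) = 32*x^3*log(x)^2 + 16*x^3*log(x) - 120*x^2*log(x)^2 - 80*x^2*log(x) + 100*x*log(x)^2 + 108*x*log(x) + 4*x - 10*log(x) - 10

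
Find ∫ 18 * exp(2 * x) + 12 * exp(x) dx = (3*exp(x) + 2)^2 + C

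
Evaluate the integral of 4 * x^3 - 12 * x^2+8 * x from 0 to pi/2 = (-1 + (-1 + pi/2)^2)^2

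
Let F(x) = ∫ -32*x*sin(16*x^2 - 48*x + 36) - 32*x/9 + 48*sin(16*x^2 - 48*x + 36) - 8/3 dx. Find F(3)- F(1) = -176/9 + cos(36) - cos(4)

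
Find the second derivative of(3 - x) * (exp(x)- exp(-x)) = (-x*exp(2*x) + x + exp(2*x) - 5)*exp(-x)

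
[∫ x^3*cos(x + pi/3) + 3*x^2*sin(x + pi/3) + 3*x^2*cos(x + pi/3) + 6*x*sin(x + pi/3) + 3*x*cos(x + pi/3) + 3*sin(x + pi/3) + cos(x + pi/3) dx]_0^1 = -sqrt(3)/2 + 8*sin(1 + pi/3)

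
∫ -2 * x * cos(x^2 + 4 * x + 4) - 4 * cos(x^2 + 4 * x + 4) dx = -sin((x + 2)^2) + C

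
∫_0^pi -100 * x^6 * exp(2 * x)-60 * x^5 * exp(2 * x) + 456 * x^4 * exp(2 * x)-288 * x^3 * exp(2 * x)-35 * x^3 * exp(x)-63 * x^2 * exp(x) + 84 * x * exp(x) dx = -2*pi^2*(-5*pi^2 + 6*pi)^2*exp(2*pi) + 7*pi*(-5*pi^2 + 6*pi)*exp(pi)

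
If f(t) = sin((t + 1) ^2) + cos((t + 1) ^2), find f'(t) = -2*t*sin(t^2 + 2*t + 1) + 2*t*cos(t^2 + 2*t + 1) - 2*sin(t^2 + 2*t + 1) + 2*cos(t^2 + 2*t + 1)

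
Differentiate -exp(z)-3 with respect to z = -exp(z)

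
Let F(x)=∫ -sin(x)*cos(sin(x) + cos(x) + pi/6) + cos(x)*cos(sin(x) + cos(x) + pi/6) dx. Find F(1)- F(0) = -sin(pi/6 + 1) + sin(pi/6 + cos(1) + sin(1))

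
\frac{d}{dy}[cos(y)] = -sin(y)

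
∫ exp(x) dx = exp(x) + C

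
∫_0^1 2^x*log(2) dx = 1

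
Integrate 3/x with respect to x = 3*log(x) + C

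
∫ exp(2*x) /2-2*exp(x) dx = (exp(x) - 4)^2/4 + C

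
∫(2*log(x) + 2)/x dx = (log(x) + 1)^2 + C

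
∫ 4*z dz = 2*z^2 + C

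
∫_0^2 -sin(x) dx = -1 + cos(2)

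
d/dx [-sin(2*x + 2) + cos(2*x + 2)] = -2*sin(2*x + 2) - 2*cos(2*x + 2)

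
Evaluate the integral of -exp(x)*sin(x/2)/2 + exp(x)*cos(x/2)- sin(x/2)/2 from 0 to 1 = -2 + (1 + E)*cos(1/2)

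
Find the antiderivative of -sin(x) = cos(x) + C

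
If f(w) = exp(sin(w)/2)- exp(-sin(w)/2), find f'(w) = (exp(sin(w)) + 1)*exp(-sin(w)/2)*cos(w)/2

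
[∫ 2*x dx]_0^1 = 1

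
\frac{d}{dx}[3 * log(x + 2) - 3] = 3/(x + 2)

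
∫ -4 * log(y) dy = 4*y*(1 - log(y)) + C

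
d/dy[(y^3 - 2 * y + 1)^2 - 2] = 6*y^5 - 16*y^3 + 6*y^2 + 8*y - 4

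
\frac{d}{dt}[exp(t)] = exp(t)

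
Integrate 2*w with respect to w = w^2 + C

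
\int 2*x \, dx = x^2 + C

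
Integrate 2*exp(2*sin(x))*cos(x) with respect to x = exp(2*sin(x)) + C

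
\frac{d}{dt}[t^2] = 2*t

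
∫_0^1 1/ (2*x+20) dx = -log(5)/2 + log(11/2)/2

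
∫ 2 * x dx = x^2 + C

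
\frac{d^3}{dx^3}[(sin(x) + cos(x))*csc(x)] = -2 - 8/tan(x)^2 - 6/tan(x)^4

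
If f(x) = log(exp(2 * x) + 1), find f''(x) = 4*exp(2*x)/(exp(4*x) + 2*exp(2*x) + 1)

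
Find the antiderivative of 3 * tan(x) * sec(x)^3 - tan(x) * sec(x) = tan(x)^2*sec(x) + C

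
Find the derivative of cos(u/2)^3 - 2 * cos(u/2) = 3*sin(u/2)^3/2 - sin(u/2)/2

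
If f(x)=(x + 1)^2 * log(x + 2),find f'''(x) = (2*x^2 + 10*x + 14)/(x^3 + 6*x^2 + 12*x + 8)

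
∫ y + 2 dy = y^2/2 + 2*y + C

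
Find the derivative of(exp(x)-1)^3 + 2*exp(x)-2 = 3*exp(3*x) - 6*exp(2*x) + 5*exp(x)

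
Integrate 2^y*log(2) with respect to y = 2^y + C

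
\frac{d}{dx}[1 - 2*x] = -2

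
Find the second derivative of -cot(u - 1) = -2*cos(u - 1)/sin(u - 1)^3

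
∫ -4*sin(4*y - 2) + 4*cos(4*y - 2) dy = sin(4*y - 2) + cos(4*y - 2) + C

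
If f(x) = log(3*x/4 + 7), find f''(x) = -9/(9*x^2 + 168*x + 784)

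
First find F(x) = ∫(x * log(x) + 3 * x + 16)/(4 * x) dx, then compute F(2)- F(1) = 1/2 + 9*log(2)/2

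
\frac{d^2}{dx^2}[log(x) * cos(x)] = -(x^2*log(x)*cos(x) + 2*x*sin(x) + cos(x))/x^2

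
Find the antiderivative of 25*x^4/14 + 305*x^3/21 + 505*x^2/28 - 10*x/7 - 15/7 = 5*x^5/14 + 305*x^4/84 + 505*x^3/84 - 5*x^2/7 - 15*x/7 + C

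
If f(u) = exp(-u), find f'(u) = -exp(-u)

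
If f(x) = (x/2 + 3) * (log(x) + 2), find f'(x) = (x*log(x) + 3*x + 6)/(2*x)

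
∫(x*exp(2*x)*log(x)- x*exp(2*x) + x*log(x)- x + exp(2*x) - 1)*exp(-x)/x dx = 2*(log(x) - 1)*sinh(x) + C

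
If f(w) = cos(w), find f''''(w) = cos(w)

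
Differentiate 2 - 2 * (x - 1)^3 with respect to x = -6*x^2 + 12*x - 6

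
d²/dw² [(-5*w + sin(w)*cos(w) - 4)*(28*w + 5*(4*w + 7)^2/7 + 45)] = -160*w^2*sin(2*w)/7 - 136*w*sin(2*w) + 320*w*cos(2*w)/7 - 2400*w/7 - 1040*sin(2*w)/7 + 136*cos(2*w) - 5400/7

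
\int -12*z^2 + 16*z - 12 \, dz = -4*z^3 + 8*z^2 - 12*z + C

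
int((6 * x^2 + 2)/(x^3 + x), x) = 2*log(x^3 + x) + C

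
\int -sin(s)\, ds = cos(s) + C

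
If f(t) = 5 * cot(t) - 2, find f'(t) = -5/sin(t)^2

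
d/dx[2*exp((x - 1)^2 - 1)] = 4*x*exp(x^2 - 2*x) - 4*exp(x^2 - 2*x)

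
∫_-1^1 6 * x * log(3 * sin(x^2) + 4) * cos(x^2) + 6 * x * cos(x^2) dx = 0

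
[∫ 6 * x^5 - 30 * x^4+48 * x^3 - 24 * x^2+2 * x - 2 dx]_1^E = 1 + (-1 + E)^2 + (-1 + (-1 + E)^2)^3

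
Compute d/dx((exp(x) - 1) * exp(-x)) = exp(-x)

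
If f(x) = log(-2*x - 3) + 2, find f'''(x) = 16/(8*x^3 + 36*x^2 + 54*x + 27)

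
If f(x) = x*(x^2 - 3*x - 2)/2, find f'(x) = 3*x^2/2 - 3*x - 1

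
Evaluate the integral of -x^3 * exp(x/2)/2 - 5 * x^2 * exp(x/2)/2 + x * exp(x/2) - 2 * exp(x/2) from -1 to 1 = -2*exp(1/2) - 4*exp(-1/2)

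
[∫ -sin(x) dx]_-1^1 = 0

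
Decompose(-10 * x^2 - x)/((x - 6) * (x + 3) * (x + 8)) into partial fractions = -316/(35*(x + 8)) + 29/(15*(x + 3)) - 61/(21*(x - 6))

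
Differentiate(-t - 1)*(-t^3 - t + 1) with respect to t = 4*t^3 + 3*t^2 + 2*t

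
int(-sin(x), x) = cos(x) + C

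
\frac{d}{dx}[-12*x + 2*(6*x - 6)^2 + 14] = 144*x - 156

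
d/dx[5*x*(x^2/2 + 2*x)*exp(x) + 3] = 5*x^3*exp(x)/2 + 35*x^2*exp(x)/2 + 20*x*exp(x)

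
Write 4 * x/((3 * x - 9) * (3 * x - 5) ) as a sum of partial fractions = -5/(3*(3*x - 5)) + 1/(x - 3)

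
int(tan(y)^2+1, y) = tan(y) + C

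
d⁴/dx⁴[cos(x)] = cos(x)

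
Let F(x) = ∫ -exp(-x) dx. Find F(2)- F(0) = -1 + exp(-2)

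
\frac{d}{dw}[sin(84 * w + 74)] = 84*cos(84*w + 74)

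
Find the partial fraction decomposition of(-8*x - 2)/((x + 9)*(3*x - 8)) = -2/(3*x - 8) - 2/(x + 9)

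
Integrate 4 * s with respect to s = 2*s^2 + C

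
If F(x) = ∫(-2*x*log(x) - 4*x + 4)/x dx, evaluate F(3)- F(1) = -4 - 2*log(3)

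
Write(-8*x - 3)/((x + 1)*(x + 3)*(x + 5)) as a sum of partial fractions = 37/(8*(x + 5)) - 21/(4*(x + 3)) + 5/(8*(x + 1))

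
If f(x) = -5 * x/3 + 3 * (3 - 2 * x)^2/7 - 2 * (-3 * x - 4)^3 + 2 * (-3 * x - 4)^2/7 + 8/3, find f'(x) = 162*x^2 + 3084*x/7 + 6049/21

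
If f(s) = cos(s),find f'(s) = -sin(s)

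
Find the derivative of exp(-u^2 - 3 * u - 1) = (-2*u - 3)*exp(-u^2 - 3*u - 1)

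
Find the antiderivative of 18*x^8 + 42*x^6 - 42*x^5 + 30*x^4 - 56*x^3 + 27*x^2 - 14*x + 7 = 2*x^9 + 6*x^7 - 7*x^6 + 6*x^5 - 14*x^4 + 9*x^3 - 7*x^2 + 7*x + C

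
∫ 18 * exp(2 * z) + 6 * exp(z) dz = (9*exp(z) + 6)*exp(z) + C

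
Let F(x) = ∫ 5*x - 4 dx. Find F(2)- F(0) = 2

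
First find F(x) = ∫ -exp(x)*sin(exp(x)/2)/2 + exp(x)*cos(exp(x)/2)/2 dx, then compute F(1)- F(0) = -cos(1/2) - sin(1/2) + cos(E/2) + sin(E/2)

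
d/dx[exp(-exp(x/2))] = -exp(x/2 - exp(x/2))/2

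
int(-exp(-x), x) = exp(-x) + C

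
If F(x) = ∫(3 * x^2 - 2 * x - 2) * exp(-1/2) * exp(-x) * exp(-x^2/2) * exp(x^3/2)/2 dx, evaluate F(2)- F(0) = 0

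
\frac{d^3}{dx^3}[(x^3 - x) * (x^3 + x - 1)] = 120*x^3 - 6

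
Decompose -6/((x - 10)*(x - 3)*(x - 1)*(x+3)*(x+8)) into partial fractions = -1/(1485*(x + 8)) + 1/(260*(x + 3)) - 1/(108*(x - 1)) + 1/(154*(x - 3)) - 1/(2457*(x - 10))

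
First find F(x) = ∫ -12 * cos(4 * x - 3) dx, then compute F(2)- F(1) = 3*sin(1) - 3*sin(5)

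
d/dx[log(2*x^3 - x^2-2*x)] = (6*x^2 - 2*x - 2)/(2*x^3 - x^2 - 2*x)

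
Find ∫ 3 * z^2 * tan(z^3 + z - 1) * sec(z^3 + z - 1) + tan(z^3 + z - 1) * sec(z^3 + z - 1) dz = sec(z^3 + z - 1) + C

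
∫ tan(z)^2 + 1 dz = tan(z) + C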